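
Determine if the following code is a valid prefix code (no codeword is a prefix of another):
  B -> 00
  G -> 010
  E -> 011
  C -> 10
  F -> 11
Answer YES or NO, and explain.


Checking each pair (does one codeword prefix another?):
  B='00' vs G='010': no prefix
  B='00' vs E='011': no prefix
  B='00' vs C='10': no prefix
  B='00' vs F='11': no prefix
  G='010' vs B='00': no prefix
  G='010' vs E='011': no prefix
  G='010' vs C='10': no prefix
  G='010' vs F='11': no prefix
  E='011' vs B='00': no prefix
  E='011' vs G='010': no prefix
  E='011' vs C='10': no prefix
  E='011' vs F='11': no prefix
  C='10' vs B='00': no prefix
  C='10' vs G='010': no prefix
  C='10' vs E='011': no prefix
  C='10' vs F='11': no prefix
  F='11' vs B='00': no prefix
  F='11' vs G='010': no prefix
  F='11' vs E='011': no prefix
  F='11' vs C='10': no prefix
No violation found over all pairs.

YES -- this is a valid prefix code. No codeword is a prefix of any other codeword.


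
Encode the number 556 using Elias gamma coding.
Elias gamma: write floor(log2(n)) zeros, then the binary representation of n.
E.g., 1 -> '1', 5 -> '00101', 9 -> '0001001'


num_bits = floor(log2(556)) + 1 = 10
leading_zeros = num_bits - 1 = 9
binary(556) = 1000101100

Elias gamma(556) = '000000000' + '1000101100' = 0000000001000101100 (19 bits)


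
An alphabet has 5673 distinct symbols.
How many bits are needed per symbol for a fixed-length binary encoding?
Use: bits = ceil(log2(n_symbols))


log2(5673) = 12.4699
Bracket: 2^12 = 4096 < 5673 <= 2^13 = 8192
So ceil(log2(5673)) = 13

bits = ceil(log2(5673)) = ceil(12.4699) = 13 bits


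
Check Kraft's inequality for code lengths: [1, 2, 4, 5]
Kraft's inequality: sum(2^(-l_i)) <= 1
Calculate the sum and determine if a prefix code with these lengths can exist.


Sum = 2^(-1) + 2^(-2) + 2^(-4) + 2^(-5)
    = 0.5 + 0.25 + 0.0625 + 0.03125
    = 27/32 = 0.84375
Since 0.84375 <= 1, Kraft's inequality IS satisfied.
A prefix code with these lengths CAN exist.

Kraft sum = 0.84375. Satisfied.


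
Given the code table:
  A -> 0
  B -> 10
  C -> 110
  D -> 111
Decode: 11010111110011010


Decoding:
110 -> C
10 -> B
111 -> D
110 -> C
0 -> A
110 -> C
10 -> B


Result: CBDCACB


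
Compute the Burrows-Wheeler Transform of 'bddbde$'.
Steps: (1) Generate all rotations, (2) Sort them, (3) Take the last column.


Rotations (sorted):
  0: $bddbde -> last char: e
  1: bddbde$ -> last char: $
  2: bde$bdd -> last char: d
  3: dbde$bd -> last char: d
  4: ddbde$b -> last char: b
  5: de$bddb -> last char: b
  6: e$bddbd -> last char: d


BWT = e$ddbbd


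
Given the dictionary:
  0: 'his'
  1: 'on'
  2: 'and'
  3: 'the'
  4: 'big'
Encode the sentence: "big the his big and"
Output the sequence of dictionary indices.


Look up each word in the dictionary:
  'big' -> 4
  'the' -> 3
  'his' -> 0
  'big' -> 4
  'and' -> 2

Encoded: [4, 3, 0, 4, 2]


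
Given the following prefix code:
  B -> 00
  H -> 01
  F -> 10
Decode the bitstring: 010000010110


Decoding step by step:
Bits 01 -> H
Bits 00 -> B
Bits 00 -> B
Bits 01 -> H
Bits 01 -> H
Bits 10 -> F


Decoded message: HBBHHF


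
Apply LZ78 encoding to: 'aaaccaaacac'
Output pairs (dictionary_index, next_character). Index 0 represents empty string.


LZ78 encoding steps:
Dictionary: {0: ''}
Step 1: w='' (idx 0), next='a' -> output (0, 'a'), add 'a' as idx 1
Step 2: w='a' (idx 1), next='a' -> output (1, 'a'), add 'aa' as idx 2
Step 3: w='' (idx 0), next='c' -> output (0, 'c'), add 'c' as idx 3
Step 4: w='c' (idx 3), next='a' -> output (3, 'a'), add 'ca' as idx 4
Step 5: w='aa' (idx 2), next='c' -> output (2, 'c'), add 'aac' as idx 5
Step 6: w='a' (idx 1), next='c' -> output (1, 'c'), add 'ac' as idx 6


Encoded: [(0, 'a'), (1, 'a'), (0, 'c'), (3, 'a'), (2, 'c'), (1, 'c')]


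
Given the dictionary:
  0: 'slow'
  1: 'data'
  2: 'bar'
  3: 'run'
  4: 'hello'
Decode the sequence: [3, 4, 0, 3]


Look up each index in the dictionary:
  3 -> 'run'
  4 -> 'hello'
  0 -> 'slow'
  3 -> 'run'

Decoded: "run hello slow run"


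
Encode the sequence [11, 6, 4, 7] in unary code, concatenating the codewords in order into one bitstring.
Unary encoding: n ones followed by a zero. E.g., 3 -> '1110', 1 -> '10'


Encode each number as n ones followed by a terminating 0:
  11 -> 111111111110 (12 bits)
  6 -> 1111110 (7 bits)
  4 -> 11110 (5 bits)
  7 -> 11111110 (8 bits)
Total length = 12 + 7 + 5 + 8 = 32 bits.

Unary([11, 6, 4, 7]) = 11111111111011111101111011111110 (32 bits)


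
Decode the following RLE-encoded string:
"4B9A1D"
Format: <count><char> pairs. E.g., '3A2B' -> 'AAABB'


Expanding each <count><char> pair:
  4B -> 'BBBB'
  9A -> 'AAAAAAAAA'
  1D -> 'D'

Decoded = BBBBAAAAAAAAAD


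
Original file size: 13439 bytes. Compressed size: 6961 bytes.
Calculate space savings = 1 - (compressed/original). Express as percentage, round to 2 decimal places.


ratio = compressed/original = 6961/13439 = 0.51797
savings = 1 - ratio = 1 - 0.51797 = 0.48203
as a percentage: 0.48203 * 100 = 48.2%

Space savings = 1 - 6961/13439 = 48.2%


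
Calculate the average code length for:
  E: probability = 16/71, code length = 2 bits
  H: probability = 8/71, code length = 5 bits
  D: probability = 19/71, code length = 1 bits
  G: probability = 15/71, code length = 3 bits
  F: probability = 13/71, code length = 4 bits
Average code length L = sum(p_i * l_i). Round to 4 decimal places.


Weighted contributions p_i * l_i:
  E: (16/71) * 2 = 32/71
  H: (8/71) * 5 = 40/71
  D: (19/71) * 1 = 19/71
  G: (15/71) * 3 = 45/71
  F: (13/71) * 4 = 52/71
Sum = (32 + 40 + 19 + 45 + 52)/71 = 188/71

L = 188/71 = 2.6479 bits/symbol


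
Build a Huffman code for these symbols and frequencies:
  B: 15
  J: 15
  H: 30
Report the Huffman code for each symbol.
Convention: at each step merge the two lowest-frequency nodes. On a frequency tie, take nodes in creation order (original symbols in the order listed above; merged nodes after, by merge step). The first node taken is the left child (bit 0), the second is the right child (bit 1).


Huffman tree construction:
Step 1: Merge B(15) + J(15) = 30
Step 2: Merge H(30) + (B+J)(30) = 60
Read each symbol's code off the tree from the root (left child = 0, right child = 1).

Codes:
  B: 10 (length 2)
  J: 11 (length 2)
  H: 0 (length 1)
Average code length: 90/60 = 1.5000 bits/symbol


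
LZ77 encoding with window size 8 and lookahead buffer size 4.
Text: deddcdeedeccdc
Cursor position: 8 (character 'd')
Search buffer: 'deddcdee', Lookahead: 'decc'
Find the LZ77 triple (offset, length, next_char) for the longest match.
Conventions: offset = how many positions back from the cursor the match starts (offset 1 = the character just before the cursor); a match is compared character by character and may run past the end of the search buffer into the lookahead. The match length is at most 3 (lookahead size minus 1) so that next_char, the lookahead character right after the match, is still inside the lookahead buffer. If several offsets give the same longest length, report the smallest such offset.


Try each offset into the search buffer:
  offset=1 (pos 7, char 'e'): match length 0
  offset=2 (pos 6, char 'e'): match length 0
  offset=3 (pos 5, char 'd'): match length 2
  offset=4 (pos 4, char 'c'): match length 0
  offset=5 (pos 3, char 'd'): match length 1
  offset=6 (pos 2, char 'd'): match length 1
  offset=7 (pos 1, char 'e'): match length 0
  offset=8 (pos 0, char 'd'): match length 2
Longest match has length 2, found at offsets 3, 8; take the smallest, offset 3.
next_char = character at position 8 + 2 = 10 -> 'c'

Best match: offset=3, length=2 (matching 'de' starting at position 5)
LZ77 triple: (3, 2, 'c')


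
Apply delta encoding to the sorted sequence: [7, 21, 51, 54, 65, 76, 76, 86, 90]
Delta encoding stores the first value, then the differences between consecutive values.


First value: 7
Deltas:
  21 - 7 = 14
  51 - 21 = 30
  54 - 51 = 3
  65 - 54 = 11
  76 - 65 = 11
  76 - 76 = 0
  86 - 76 = 10
  90 - 86 = 4


Delta encoded: [7, 14, 30, 3, 11, 11, 0, 10, 4]


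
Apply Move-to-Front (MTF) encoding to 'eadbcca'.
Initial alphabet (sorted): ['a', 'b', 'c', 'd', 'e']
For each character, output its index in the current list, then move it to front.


MTF encoding:
'e': index 4 in ['a', 'b', 'c', 'd', 'e'] -> ['e', 'a', 'b', 'c', 'd']
'a': index 1 in ['e', 'a', 'b', 'c', 'd'] -> ['a', 'e', 'b', 'c', 'd']
'd': index 4 in ['a', 'e', 'b', 'c', 'd'] -> ['d', 'a', 'e', 'b', 'c']
'b': index 3 in ['d', 'a', 'e', 'b', 'c'] -> ['b', 'd', 'a', 'e', 'c']
'c': index 4 in ['b', 'd', 'a', 'e', 'c'] -> ['c', 'b', 'd', 'a', 'e']
'c': index 0 in ['c', 'b', 'd', 'a', 'e'] -> ['c', 'b', 'd', 'a', 'e']
'a': index 3 in ['c', 'b', 'd', 'a', 'e'] -> ['a', 'c', 'b', 'd', 'e']


Output: [4, 1, 4, 3, 4, 0, 3]


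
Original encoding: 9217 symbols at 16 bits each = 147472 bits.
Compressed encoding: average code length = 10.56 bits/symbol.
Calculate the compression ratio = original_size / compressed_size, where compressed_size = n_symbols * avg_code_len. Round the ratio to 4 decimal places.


original_size = n_symbols * orig_bits = 9217 * 16 = 147472 bits
compressed_size = n_symbols * avg_code_len = 9217 * 10.56 = 97331.52 bits
ratio = original_size / compressed_size = 147472 / 97331.52 = 1.5152

Compression ratio = 1.5152


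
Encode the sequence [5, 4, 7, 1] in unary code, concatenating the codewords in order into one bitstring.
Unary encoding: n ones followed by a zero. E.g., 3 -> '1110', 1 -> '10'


Encode each number as n ones followed by a terminating 0:
  5 -> 111110 (6 bits)
  4 -> 11110 (5 bits)
  7 -> 11111110 (8 bits)
  1 -> 10 (2 bits)
Total length = 6 + 5 + 8 + 2 = 21 bits.

Unary([5, 4, 7, 1]) = 111110111101111111010 (21 bits)


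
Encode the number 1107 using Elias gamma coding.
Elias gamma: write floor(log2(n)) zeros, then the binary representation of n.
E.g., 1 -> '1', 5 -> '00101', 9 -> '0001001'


num_bits = floor(log2(1107)) + 1 = 11
leading_zeros = num_bits - 1 = 10
binary(1107) = 10001010011

Elias gamma(1107) = '0000000000' + '10001010011' = 000000000010001010011 (21 bits)


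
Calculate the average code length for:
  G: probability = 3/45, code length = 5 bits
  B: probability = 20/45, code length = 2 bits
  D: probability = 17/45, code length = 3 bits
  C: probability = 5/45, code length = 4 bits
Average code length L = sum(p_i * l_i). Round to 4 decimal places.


Weighted contributions p_i * l_i:
  G: (3/45) * 5 = 15/45
  B: (20/45) * 2 = 40/45
  D: (17/45) * 3 = 51/45
  C: (5/45) * 4 = 20/45
Sum = (15 + 40 + 51 + 20)/45 = 126/45

L = 126/45 = 2.8000 bits/symbol


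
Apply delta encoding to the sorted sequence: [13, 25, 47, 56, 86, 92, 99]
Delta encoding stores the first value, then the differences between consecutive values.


First value: 13
Deltas:
  25 - 13 = 12
  47 - 25 = 22
  56 - 47 = 9
  86 - 56 = 30
  92 - 86 = 6
  99 - 92 = 7


Delta encoded: [13, 12, 22, 9, 30, 6, 7]


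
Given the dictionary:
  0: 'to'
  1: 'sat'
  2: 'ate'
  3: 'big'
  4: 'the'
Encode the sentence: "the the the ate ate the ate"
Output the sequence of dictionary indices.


Look up each word in the dictionary:
  'the' -> 4
  'the' -> 4
  'the' -> 4
  'ate' -> 2
  'ate' -> 2
  'the' -> 4
  'ate' -> 2

Encoded: [4, 4, 4, 2, 2, 4, 2]


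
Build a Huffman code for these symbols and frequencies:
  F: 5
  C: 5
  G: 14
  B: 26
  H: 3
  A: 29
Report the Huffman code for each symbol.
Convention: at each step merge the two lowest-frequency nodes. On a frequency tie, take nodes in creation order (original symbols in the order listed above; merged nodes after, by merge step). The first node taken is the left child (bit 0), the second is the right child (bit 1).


Huffman tree construction:
Step 1: Merge H(3) + F(5) = 8
Step 2: Merge C(5) + (H+F)(8) = 13
Step 3: Merge (C+(H+F))(13) + G(14) = 27
Step 4: Merge B(26) + ((C+(H+F))+G)(27) = 53
Step 5: Merge A(29) + (B+((C+(H+F))+G))(53) = 82
Read each symbol's code off the tree from the root (left child = 0, right child = 1).

Codes:
  F: 11011 (length 5)
  C: 1100 (length 4)
  G: 111 (length 3)
  B: 10 (length 2)
  H: 11010 (length 5)
  A: 0 (length 1)
Average code length: 183/82 = 2.2317 bits/symbol


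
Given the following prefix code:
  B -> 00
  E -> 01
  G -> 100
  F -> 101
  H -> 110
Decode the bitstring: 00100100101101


Decoding step by step:
Bits 00 -> B
Bits 100 -> G
Bits 100 -> G
Bits 101 -> F
Bits 101 -> F


Decoded message: BGGFF


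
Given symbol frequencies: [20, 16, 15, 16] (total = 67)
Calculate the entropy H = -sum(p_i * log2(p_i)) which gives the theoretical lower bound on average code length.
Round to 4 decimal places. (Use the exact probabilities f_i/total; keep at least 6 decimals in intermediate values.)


Per-symbol terms -p_i * log2(p_i) with p_i = f_i/67:
  p = 20/67 = 0.298507: log2(p) = -1.744161, -p*log2(p) = 0.520645
  p = 16/67 = 0.238806: log2(p) = -2.066089, -p*log2(p) = 0.493394
  p = 15/67 = 0.223881: log2(p) = -2.159199, -p*log2(p) = 0.483403
  p = 16/67 = 0.238806: log2(p) = -2.066089, -p*log2(p) = 0.493394
H = 0.520645 + 0.493394 + 0.483403 + 0.493394 = 1.990836

H = 1.9908 bits/symbol


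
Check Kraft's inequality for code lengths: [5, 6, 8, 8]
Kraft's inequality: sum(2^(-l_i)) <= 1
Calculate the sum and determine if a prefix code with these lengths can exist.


Sum = 2^(-5) + 2^(-6) + 2^(-8) + 2^(-8)
    = 0.03125 + 0.015625 + 0.00390625 + 0.00390625
    = 14/256 = 0.0546875
Since 0.0546875 <= 1, Kraft's inequality IS satisfied.
A prefix code with these lengths CAN exist.

Kraft sum = 0.0546875. Satisfied.


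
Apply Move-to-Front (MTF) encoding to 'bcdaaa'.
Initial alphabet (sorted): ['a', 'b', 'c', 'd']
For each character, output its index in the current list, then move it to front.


MTF encoding:
'b': index 1 in ['a', 'b', 'c', 'd'] -> ['b', 'a', 'c', 'd']
'c': index 2 in ['b', 'a', 'c', 'd'] -> ['c', 'b', 'a', 'd']
'd': index 3 in ['c', 'b', 'a', 'd'] -> ['d', 'c', 'b', 'a']
'a': index 3 in ['d', 'c', 'b', 'a'] -> ['a', 'd', 'c', 'b']
'a': index 0 in ['a', 'd', 'c', 'b'] -> ['a', 'd', 'c', 'b']
'a': index 0 in ['a', 'd', 'c', 'b'] -> ['a', 'd', 'c', 'b']


Output: [1, 2, 3, 3, 0, 0]


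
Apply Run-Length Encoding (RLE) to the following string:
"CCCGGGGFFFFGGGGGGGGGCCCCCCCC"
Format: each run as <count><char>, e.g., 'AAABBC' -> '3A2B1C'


Scanning runs left to right:
  i=0: run of 'C' x 3 -> '3C'
  i=3: run of 'G' x 4 -> '4G'
  i=7: run of 'F' x 4 -> '4F'
  i=11: run of 'G' x 9 -> '9G'
  i=20: run of 'C' x 8 -> '8C'

RLE = 3C4G4F9G8C


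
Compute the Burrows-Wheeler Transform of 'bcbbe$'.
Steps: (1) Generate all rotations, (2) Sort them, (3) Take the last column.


Rotations (sorted):
  0: $bcbbe -> last char: e
  1: bbe$bc -> last char: c
  2: bcbbe$ -> last char: $
  3: be$bcb -> last char: b
  4: cbbe$b -> last char: b
  5: e$bcbb -> last char: b


BWT = ec$bbb


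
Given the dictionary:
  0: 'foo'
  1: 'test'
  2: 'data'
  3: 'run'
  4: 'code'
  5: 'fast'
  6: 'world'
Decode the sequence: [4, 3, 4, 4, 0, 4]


Look up each index in the dictionary:
  4 -> 'code'
  3 -> 'run'
  4 -> 'code'
  4 -> 'code'
  0 -> 'foo'
  4 -> 'code'

Decoded: "code run code code foo code"


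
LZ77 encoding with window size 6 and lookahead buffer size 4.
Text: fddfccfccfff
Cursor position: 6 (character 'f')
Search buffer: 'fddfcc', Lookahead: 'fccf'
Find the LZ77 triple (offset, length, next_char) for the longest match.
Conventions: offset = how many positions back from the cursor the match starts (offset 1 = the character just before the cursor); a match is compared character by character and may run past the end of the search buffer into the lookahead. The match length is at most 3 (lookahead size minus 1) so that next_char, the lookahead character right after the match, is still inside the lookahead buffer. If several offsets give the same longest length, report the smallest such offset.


Try each offset into the search buffer:
  offset=1 (pos 5, char 'c'): match length 0
  offset=2 (pos 4, char 'c'): match length 0
  offset=3 (pos 3, char 'f'): match length 3
  offset=4 (pos 2, char 'd'): match length 0
  offset=5 (pos 1, char 'd'): match length 0
  offset=6 (pos 0, char 'f'): match length 1
Longest match has length 3 at offset 3.
next_char = character at position 6 + 3 = 9 -> 'f'

Best match: offset=3, length=3 (matching 'fcc' starting at position 3)
LZ77 triple: (3, 3, 'f')


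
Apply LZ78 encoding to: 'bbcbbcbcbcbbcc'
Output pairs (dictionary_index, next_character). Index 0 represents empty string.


LZ78 encoding steps:
Dictionary: {0: ''}
Step 1: w='' (idx 0), next='b' -> output (0, 'b'), add 'b' as idx 1
Step 2: w='b' (idx 1), next='c' -> output (1, 'c'), add 'bc' as idx 2
Step 3: w='b' (idx 1), next='b' -> output (1, 'b'), add 'bb' as idx 3
Step 4: w='' (idx 0), next='c' -> output (0, 'c'), add 'c' as idx 4
Step 5: w='bc' (idx 2), next='b' -> output (2, 'b'), add 'bcb' as idx 5
Step 6: w='c' (idx 4), next='b' -> output (4, 'b'), add 'cb' as idx 6
Step 7: w='bc' (idx 2), next='c' -> output (2, 'c'), add 'bcc' as idx 7


Encoded: [(0, 'b'), (1, 'c'), (1, 'b'), (0, 'c'), (2, 'b'), (4, 'b'), (2, 'c')]


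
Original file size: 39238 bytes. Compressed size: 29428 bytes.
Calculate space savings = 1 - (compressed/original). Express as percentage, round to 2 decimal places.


ratio = compressed/original = 29428/39238 = 0.749987
savings = 1 - ratio = 1 - 0.749987 = 0.250013
as a percentage: 0.250013 * 100 = 25.0%

Space savings = 1 - 29428/39238 = 25.0%


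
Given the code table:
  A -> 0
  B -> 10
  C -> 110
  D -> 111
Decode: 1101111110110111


Decoding:
110 -> C
111 -> D
111 -> D
0 -> A
110 -> C
111 -> D


Result: CDDACD


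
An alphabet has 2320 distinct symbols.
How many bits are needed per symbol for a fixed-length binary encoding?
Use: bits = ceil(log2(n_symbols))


log2(2320) = 11.1799
Bracket: 2^11 = 2048 < 2320 <= 2^12 = 4096
So ceil(log2(2320)) = 12

bits = ceil(log2(2320)) = ceil(11.1799) = 12 bits


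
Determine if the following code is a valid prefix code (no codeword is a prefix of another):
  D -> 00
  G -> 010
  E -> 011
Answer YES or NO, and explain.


Checking each pair (does one codeword prefix another?):
  D='00' vs G='010': no prefix
  D='00' vs E='011': no prefix
  G='010' vs D='00': no prefix
  G='010' vs E='011': no prefix
  E='011' vs D='00': no prefix
  E='011' vs G='010': no prefix
No violation found over all pairs.

YES -- this is a valid prefix code. No codeword is a prefix of any other codeword.


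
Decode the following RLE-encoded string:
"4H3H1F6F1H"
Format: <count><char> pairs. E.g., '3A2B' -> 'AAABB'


Expanding each <count><char> pair:
  4H -> 'HHHH'
  3H -> 'HHH'
  1F -> 'F'
  6F -> 'FFFFFF'
  1H -> 'H'

Decoded = HHHHHHHFFFFFFFH


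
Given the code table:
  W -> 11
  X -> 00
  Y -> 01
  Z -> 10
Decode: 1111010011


Decoding:
11 -> W
11 -> W
01 -> Y
00 -> X
11 -> W


Result: WWYXW


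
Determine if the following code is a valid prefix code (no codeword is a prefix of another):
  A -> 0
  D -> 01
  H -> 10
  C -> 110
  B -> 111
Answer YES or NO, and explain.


Checking each pair (does one codeword prefix another?):
  A='0' vs D='01': prefix -- VIOLATION

NO -- this is NOT a valid prefix code. A (0) is a prefix of D (01).


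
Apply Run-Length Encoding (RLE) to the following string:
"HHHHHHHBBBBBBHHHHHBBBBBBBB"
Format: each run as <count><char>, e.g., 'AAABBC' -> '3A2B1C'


Scanning runs left to right:
  i=0: run of 'H' x 7 -> '7H'
  i=7: run of 'B' x 6 -> '6B'
  i=13: run of 'H' x 5 -> '5H'
  i=18: run of 'B' x 8 -> '8B'

RLE = 7H6B5H8B


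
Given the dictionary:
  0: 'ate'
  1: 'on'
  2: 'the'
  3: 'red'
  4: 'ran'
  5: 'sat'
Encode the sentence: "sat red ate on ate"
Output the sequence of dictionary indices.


Look up each word in the dictionary:
  'sat' -> 5
  'red' -> 3
  'ate' -> 0
  'on' -> 1
  'ate' -> 0

Encoded: [5, 3, 0, 1, 0]


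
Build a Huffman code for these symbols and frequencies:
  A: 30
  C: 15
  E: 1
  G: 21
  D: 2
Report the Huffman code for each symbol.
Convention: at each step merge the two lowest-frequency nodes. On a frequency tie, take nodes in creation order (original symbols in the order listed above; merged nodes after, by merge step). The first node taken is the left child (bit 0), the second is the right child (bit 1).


Huffman tree construction:
Step 1: Merge E(1) + D(2) = 3
Step 2: Merge (E+D)(3) + C(15) = 18
Step 3: Merge ((E+D)+C)(18) + G(21) = 39
Step 4: Merge A(30) + (((E+D)+C)+G)(39) = 69
Read each symbol's code off the tree from the root (left child = 0, right child = 1).

Codes:
  A: 0 (length 1)
  C: 101 (length 3)
  E: 1000 (length 4)
  G: 11 (length 2)
  D: 1001 (length 4)
Average code length: 129/69 = 1.8696 bits/symbol


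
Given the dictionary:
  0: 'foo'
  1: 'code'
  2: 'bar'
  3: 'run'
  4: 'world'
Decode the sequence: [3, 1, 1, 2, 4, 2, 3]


Look up each index in the dictionary:
  3 -> 'run'
  1 -> 'code'
  1 -> 'code'
  2 -> 'bar'
  4 -> 'world'
  2 -> 'bar'
  3 -> 'run'

Decoded: "run code code bar world bar run"


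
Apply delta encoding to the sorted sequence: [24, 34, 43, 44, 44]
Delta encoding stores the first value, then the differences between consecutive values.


First value: 24
Deltas:
  34 - 24 = 10
  43 - 34 = 9
  44 - 43 = 1
  44 - 44 = 0


Delta encoded: [24, 10, 9, 1, 0]


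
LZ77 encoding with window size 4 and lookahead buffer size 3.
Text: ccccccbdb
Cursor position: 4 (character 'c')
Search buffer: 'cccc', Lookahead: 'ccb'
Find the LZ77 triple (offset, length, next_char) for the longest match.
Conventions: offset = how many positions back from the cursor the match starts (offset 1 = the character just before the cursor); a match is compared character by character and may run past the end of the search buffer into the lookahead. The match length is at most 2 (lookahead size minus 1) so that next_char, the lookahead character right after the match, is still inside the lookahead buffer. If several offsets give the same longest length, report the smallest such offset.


Try each offset into the search buffer:
  offset=1 (pos 3, char 'c'): match length 2
  offset=2 (pos 2, char 'c'): match length 2
  offset=3 (pos 1, char 'c'): match length 2
  offset=4 (pos 0, char 'c'): match length 2
Longest match has length 2, found at offsets 1, 2, 3, 4; take the smallest, offset 1.
next_char = character at position 4 + 2 = 6 -> 'b'

Best match: offset=1, length=2 (matching 'cc' starting at position 3)
LZ77 triple: (1, 2, 'b')


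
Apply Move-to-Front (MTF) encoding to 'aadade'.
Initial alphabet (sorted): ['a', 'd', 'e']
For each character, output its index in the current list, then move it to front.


MTF encoding:
'a': index 0 in ['a', 'd', 'e'] -> ['a', 'd', 'e']
'a': index 0 in ['a', 'd', 'e'] -> ['a', 'd', 'e']
'd': index 1 in ['a', 'd', 'e'] -> ['d', 'a', 'e']
'a': index 1 in ['d', 'a', 'e'] -> ['a', 'd', 'e']
'd': index 1 in ['a', 'd', 'e'] -> ['d', 'a', 'e']
'e': index 2 in ['d', 'a', 'e'] -> ['e', 'd', 'a']


Output: [0, 0, 1, 1, 1, 2]


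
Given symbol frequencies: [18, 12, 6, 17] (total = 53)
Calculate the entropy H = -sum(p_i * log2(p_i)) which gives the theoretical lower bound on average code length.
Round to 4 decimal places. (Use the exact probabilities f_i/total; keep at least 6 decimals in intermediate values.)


Per-symbol terms -p_i * log2(p_i) with p_i = f_i/53:
  p = 18/53 = 0.339623: log2(p) = -1.557995, -p*log2(p) = 0.529131
  p = 12/53 = 0.226415: log2(p) = -2.142958, -p*log2(p) = 0.485198
  p = 6/53 = 0.113208: log2(p) = -3.142958, -p*log2(p) = 0.355807
  p = 17/53 = 0.320755: log2(p) = -1.640458, -p*log2(p) = 0.526185
H = 0.529131 + 0.485198 + 0.355807 + 0.526185 = 1.896321

H = 1.8963 bits/symbol


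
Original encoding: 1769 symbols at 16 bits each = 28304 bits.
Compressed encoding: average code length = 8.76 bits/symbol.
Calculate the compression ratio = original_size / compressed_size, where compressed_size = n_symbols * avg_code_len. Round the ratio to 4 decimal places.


original_size = n_symbols * orig_bits = 1769 * 16 = 28304 bits
compressed_size = n_symbols * avg_code_len = 1769 * 8.76 = 15496.44 bits
ratio = original_size / compressed_size = 28304 / 15496.44 = 1.8265

Compression ratio = 1.8265


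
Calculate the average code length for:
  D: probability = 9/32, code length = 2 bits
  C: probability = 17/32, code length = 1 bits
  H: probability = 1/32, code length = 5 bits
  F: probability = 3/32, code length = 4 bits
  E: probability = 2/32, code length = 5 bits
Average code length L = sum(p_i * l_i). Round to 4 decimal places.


Weighted contributions p_i * l_i:
  D: (9/32) * 2 = 18/32
  C: (17/32) * 1 = 17/32
  H: (1/32) * 5 = 5/32
  F: (3/32) * 4 = 12/32
  E: (2/32) * 5 = 10/32
Sum = (18 + 17 + 5 + 12 + 10)/32 = 62/32

L = 62/32 = 1.9375 bits/symbol


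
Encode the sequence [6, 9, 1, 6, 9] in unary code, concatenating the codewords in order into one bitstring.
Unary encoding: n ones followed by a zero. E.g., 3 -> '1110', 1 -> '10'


Encode each number as n ones followed by a terminating 0:
  6 -> 1111110 (7 bits)
  9 -> 1111111110 (10 bits)
  1 -> 10 (2 bits)
  6 -> 1111110 (7 bits)
  9 -> 1111111110 (10 bits)
Total length = 7 + 10 + 2 + 7 + 10 = 36 bits.

Unary([6, 9, 1, 6, 9]) = 111111011111111101011111101111111110 (36 bits)


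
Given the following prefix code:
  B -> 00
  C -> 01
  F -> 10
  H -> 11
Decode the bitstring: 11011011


Decoding step by step:
Bits 11 -> H
Bits 01 -> C
Bits 10 -> F
Bits 11 -> H


Decoded message: HCFH


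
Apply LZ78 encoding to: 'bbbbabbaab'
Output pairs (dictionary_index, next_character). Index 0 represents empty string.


LZ78 encoding steps:
Dictionary: {0: ''}
Step 1: w='' (idx 0), next='b' -> output (0, 'b'), add 'b' as idx 1
Step 2: w='b' (idx 1), next='b' -> output (1, 'b'), add 'bb' as idx 2
Step 3: w='b' (idx 1), next='a' -> output (1, 'a'), add 'ba' as idx 3
Step 4: w='bb' (idx 2), next='a' -> output (2, 'a'), add 'bba' as idx 4
Step 5: w='' (idx 0), next='a' -> output (0, 'a'), add 'a' as idx 5
Step 6: w='b' (idx 1), end of input -> output (1, '')


Encoded: [(0, 'b'), (1, 'b'), (1, 'a'), (2, 'a'), (0, 'a'), (1, '')]


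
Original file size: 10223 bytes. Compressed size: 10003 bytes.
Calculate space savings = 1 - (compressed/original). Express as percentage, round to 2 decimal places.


ratio = compressed/original = 10003/10223 = 0.97848
savings = 1 - ratio = 1 - 0.97848 = 0.02152
as a percentage: 0.02152 * 100 = 2.15%

Space savings = 1 - 10003/10223 = 2.15%


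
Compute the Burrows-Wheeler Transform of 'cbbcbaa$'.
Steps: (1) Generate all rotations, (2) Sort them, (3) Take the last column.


Rotations (sorted):
  0: $cbbcbaa -> last char: a
  1: a$cbbcba -> last char: a
  2: aa$cbbcb -> last char: b
  3: baa$cbbc -> last char: c
  4: bbcbaa$c -> last char: c
  5: bcbaa$cb -> last char: b
  6: cbaa$cbb -> last char: b
  7: cbbcbaa$ -> last char: $


BWT = aabccbb$


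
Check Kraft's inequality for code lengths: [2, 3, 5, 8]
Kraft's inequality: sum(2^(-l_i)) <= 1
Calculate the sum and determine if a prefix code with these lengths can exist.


Sum = 2^(-2) + 2^(-3) + 2^(-5) + 2^(-8)
    = 0.25 + 0.125 + 0.03125 + 0.00390625
    = 105/256 = 0.41015625
Since 0.41015625 <= 1, Kraft's inequality IS satisfied.
A prefix code with these lengths CAN exist.

Kraft sum = 0.41015625. Satisfied.


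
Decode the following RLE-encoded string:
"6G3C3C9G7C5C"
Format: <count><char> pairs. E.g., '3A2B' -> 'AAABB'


Expanding each <count><char> pair:
  6G -> 'GGGGGG'
  3C -> 'CCC'
  3C -> 'CCC'
  9G -> 'GGGGGGGGG'
  7C -> 'CCCCCCC'
  5C -> 'CCCCC'

Decoded = GGGGGGCCCCCCGGGGGGGGGCCCCCCCCCCCC


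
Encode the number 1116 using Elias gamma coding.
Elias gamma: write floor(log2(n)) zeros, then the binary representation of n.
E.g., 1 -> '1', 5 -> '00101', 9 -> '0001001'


num_bits = floor(log2(1116)) + 1 = 11
leading_zeros = num_bits - 1 = 10
binary(1116) = 10001011100

Elias gamma(1116) = '0000000000' + '10001011100' = 000000000010001011100 (21 bits)


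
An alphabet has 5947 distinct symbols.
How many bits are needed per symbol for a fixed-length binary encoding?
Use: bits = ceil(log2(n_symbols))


log2(5947) = 12.5379
Bracket: 2^12 = 4096 < 5947 <= 2^13 = 8192
So ceil(log2(5947)) = 13

bits = ceil(log2(5947)) = ceil(12.5379) = 13 bits


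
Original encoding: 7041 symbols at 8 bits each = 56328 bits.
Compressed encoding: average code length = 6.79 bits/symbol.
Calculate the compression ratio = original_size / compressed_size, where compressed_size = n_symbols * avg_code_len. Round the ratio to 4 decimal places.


original_size = n_symbols * orig_bits = 7041 * 8 = 56328 bits
compressed_size = n_symbols * avg_code_len = 7041 * 6.79 = 47808.39 bits
ratio = original_size / compressed_size = 56328 / 47808.39 = 1.1782

Compression ratio = 1.1782


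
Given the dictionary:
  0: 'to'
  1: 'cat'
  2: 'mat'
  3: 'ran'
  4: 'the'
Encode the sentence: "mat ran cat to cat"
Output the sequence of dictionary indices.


Look up each word in the dictionary:
  'mat' -> 2
  'ran' -> 3
  'cat' -> 1
  'to' -> 0
  'cat' -> 1

Encoded: [2, 3, 1, 0, 1]


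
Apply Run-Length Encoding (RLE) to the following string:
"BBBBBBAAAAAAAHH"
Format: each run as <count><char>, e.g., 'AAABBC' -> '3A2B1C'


Scanning runs left to right:
  i=0: run of 'B' x 6 -> '6B'
  i=6: run of 'A' x 7 -> '7A'
  i=13: run of 'H' x 2 -> '2H'

RLE = 6B7A2H


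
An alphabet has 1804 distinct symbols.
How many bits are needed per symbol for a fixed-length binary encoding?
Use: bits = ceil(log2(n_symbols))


log2(1804) = 10.817
Bracket: 2^10 = 1024 < 1804 <= 2^11 = 2048
So ceil(log2(1804)) = 11

bits = ceil(log2(1804)) = ceil(10.817) = 11 bits


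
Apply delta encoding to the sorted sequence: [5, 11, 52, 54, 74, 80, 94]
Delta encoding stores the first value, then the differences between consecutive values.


First value: 5
Deltas:
  11 - 5 = 6
  52 - 11 = 41
  54 - 52 = 2
  74 - 54 = 20
  80 - 74 = 6
  94 - 80 = 14


Delta encoded: [5, 6, 41, 2, 20, 6, 14]


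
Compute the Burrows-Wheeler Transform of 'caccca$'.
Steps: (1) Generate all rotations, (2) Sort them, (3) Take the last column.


Rotations (sorted):
  0: $caccca -> last char: a
  1: a$caccc -> last char: c
  2: accca$c -> last char: c
  3: ca$cacc -> last char: c
  4: caccca$ -> last char: $
  5: cca$cac -> last char: c
  6: ccca$ca -> last char: a


BWT = accc$ca


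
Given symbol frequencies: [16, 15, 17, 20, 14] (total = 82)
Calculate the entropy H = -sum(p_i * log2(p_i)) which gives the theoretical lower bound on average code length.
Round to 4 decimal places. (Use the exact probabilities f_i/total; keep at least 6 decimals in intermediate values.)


Per-symbol terms -p_i * log2(p_i) with p_i = f_i/82:
  p = 16/82 = 0.195122: log2(p) = -2.357552, -p*log2(p) = 0.460010
  p = 15/82 = 0.182927: log2(p) = -2.450661, -p*log2(p) = 0.448292
  p = 17/82 = 0.207317: log2(p) = -2.270089, -p*log2(p) = 0.470628
  p = 20/82 = 0.243902: log2(p) = -2.035624, -p*log2(p) = 0.496494
  p = 14/82 = 0.170732: log2(p) = -2.550197, -p*log2(p) = 0.435400
H = 0.460010 + 0.448292 + 0.470628 + 0.496494 + 0.435400 = 2.310824

H = 2.3108 bits/symbol


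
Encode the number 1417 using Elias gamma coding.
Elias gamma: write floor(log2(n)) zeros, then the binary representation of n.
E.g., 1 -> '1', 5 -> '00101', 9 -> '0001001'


num_bits = floor(log2(1417)) + 1 = 11
leading_zeros = num_bits - 1 = 10
binary(1417) = 10110001001

Elias gamma(1417) = '0000000000' + '10110001001' = 000000000010110001001 (21 bits)


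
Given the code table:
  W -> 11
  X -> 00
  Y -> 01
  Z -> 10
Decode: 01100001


Decoding:
01 -> Y
10 -> Z
00 -> X
01 -> Y


Result: YZXY


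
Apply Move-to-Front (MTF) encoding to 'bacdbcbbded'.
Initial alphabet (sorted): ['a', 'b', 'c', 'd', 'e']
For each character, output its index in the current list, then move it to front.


MTF encoding:
'b': index 1 in ['a', 'b', 'c', 'd', 'e'] -> ['b', 'a', 'c', 'd', 'e']
'a': index 1 in ['b', 'a', 'c', 'd', 'e'] -> ['a', 'b', 'c', 'd', 'e']
'c': index 2 in ['a', 'b', 'c', 'd', 'e'] -> ['c', 'a', 'b', 'd', 'e']
'd': index 3 in ['c', 'a', 'b', 'd', 'e'] -> ['d', 'c', 'a', 'b', 'e']
'b': index 3 in ['d', 'c', 'a', 'b', 'e'] -> ['b', 'd', 'c', 'a', 'e']
'c': index 2 in ['b', 'd', 'c', 'a', 'e'] -> ['c', 'b', 'd', 'a', 'e']
'b': index 1 in ['c', 'b', 'd', 'a', 'e'] -> ['b', 'c', 'd', 'a', 'e']
'b': index 0 in ['b', 'c', 'd', 'a', 'e'] -> ['b', 'c', 'd', 'a', 'e']
'd': index 2 in ['b', 'c', 'd', 'a', 'e'] -> ['d', 'b', 'c', 'a', 'e']
'e': index 4 in ['d', 'b', 'c', 'a', 'e'] -> ['e', 'd', 'b', 'c', 'a']
'd': index 1 in ['e', 'd', 'b', 'c', 'a'] -> ['d', 'e', 'b', 'c', 'a']


Output: [1, 1, 2, 3, 3, 2, 1, 0, 2, 4, 1]


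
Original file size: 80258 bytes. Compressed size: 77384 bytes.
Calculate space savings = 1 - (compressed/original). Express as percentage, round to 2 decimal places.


ratio = compressed/original = 77384/80258 = 0.96419
savings = 1 - ratio = 1 - 0.96419 = 0.03581
as a percentage: 0.03581 * 100 = 3.58%

Space savings = 1 - 77384/80258 = 3.58%


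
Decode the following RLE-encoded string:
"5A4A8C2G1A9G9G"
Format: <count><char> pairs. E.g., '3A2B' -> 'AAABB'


Expanding each <count><char> pair:
  5A -> 'AAAAA'
  4A -> 'AAAA'
  8C -> 'CCCCCCCC'
  2G -> 'GG'
  1A -> 'A'
  9G -> 'GGGGGGGGG'
  9G -> 'GGGGGGGGG'

Decoded = AAAAAAAAACCCCCCCCGGAGGGGGGGGGGGGGGGGGG


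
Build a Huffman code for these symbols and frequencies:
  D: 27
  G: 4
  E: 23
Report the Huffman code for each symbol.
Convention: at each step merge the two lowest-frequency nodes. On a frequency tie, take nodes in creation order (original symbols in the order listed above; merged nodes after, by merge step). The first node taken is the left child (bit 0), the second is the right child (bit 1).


Huffman tree construction:
Step 1: Merge G(4) + E(23) = 27
Step 2: Merge D(27) + (G+E)(27) = 54
Read each symbol's code off the tree from the root (left child = 0, right child = 1).

Codes:
  D: 0 (length 1)
  G: 10 (length 2)
  E: 11 (length 2)
Average code length: 81/54 = 1.5000 bits/symbol


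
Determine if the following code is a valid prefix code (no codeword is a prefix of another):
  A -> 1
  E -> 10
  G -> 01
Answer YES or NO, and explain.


Checking each pair (does one codeword prefix another?):
  A='1' vs E='10': prefix -- VIOLATION

NO -- this is NOT a valid prefix code. A (1) is a prefix of E (10).


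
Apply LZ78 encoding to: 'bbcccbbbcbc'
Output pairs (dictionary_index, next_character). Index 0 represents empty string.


LZ78 encoding steps:
Dictionary: {0: ''}
Step 1: w='' (idx 0), next='b' -> output (0, 'b'), add 'b' as idx 1
Step 2: w='b' (idx 1), next='c' -> output (1, 'c'), add 'bc' as idx 2
Step 3: w='' (idx 0), next='c' -> output (0, 'c'), add 'c' as idx 3
Step 4: w='c' (idx 3), next='b' -> output (3, 'b'), add 'cb' as idx 4
Step 5: w='b' (idx 1), next='b' -> output (1, 'b'), add 'bb' as idx 5
Step 6: w='cb' (idx 4), next='c' -> output (4, 'c'), add 'cbc' as idx 6


Encoded: [(0, 'b'), (1, 'c'), (0, 'c'), (3, 'b'), (1, 'b'), (4, 'c')]


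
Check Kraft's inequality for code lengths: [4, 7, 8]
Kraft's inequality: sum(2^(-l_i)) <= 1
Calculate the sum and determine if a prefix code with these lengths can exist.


Sum = 2^(-4) + 2^(-7) + 2^(-8)
    = 0.0625 + 0.0078125 + 0.00390625
    = 19/256 = 0.07421875
Since 0.07421875 <= 1, Kraft's inequality IS satisfied.
A prefix code with these lengths CAN exist.

Kraft sum = 0.07421875. Satisfied.


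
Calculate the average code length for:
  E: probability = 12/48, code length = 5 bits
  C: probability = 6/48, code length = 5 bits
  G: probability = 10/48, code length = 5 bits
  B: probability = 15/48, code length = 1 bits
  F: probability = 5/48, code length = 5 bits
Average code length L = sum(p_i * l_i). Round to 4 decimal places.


Weighted contributions p_i * l_i:
  E: (12/48) * 5 = 60/48
  C: (6/48) * 5 = 30/48
  G: (10/48) * 5 = 50/48
  B: (15/48) * 1 = 15/48
  F: (5/48) * 5 = 25/48
Sum = (60 + 30 + 50 + 15 + 25)/48 = 180/48

L = 180/48 = 3.7500 bits/symbol


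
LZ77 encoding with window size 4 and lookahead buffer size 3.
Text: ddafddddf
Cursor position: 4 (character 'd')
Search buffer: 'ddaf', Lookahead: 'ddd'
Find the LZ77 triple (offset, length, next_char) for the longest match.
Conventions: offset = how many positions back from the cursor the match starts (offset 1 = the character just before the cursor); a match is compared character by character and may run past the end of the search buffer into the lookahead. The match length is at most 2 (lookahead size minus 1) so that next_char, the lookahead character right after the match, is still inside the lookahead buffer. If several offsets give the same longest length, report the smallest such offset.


Try each offset into the search buffer:
  offset=1 (pos 3, char 'f'): match length 0
  offset=2 (pos 2, char 'a'): match length 0
  offset=3 (pos 1, char 'd'): match length 1
  offset=4 (pos 0, char 'd'): match length 2
Longest match has length 2 at offset 4.
next_char = character at position 4 + 2 = 6 -> 'd'

Best match: offset=4, length=2 (matching 'dd' starting at position 0)
LZ77 triple: (4, 2, 'd')


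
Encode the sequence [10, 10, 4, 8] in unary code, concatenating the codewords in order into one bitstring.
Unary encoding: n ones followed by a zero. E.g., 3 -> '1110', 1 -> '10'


Encode each number as n ones followed by a terminating 0:
  10 -> 11111111110 (11 bits)
  10 -> 11111111110 (11 bits)
  4 -> 11110 (5 bits)
  8 -> 111111110 (9 bits)
Total length = 11 + 11 + 5 + 9 = 36 bits.

Unary([10, 10, 4, 8]) = 111111111101111111111011110111111110 (36 bits)


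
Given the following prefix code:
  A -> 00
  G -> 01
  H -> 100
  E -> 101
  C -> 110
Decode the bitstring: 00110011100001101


Decoding step by step:
Bits 00 -> A
Bits 110 -> C
Bits 01 -> G
Bits 110 -> C
Bits 00 -> A
Bits 01 -> G
Bits 101 -> E


Decoded message: ACGCAGE


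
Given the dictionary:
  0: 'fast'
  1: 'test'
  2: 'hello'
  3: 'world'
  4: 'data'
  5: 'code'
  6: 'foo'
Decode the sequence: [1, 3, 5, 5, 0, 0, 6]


Look up each index in the dictionary:
  1 -> 'test'
  3 -> 'world'
  5 -> 'code'
  5 -> 'code'
  0 -> 'fast'
  0 -> 'fast'
  6 -> 'foo'

Decoded: "test world code code fast fast foo"


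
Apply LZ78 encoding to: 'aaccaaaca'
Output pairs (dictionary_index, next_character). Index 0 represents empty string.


LZ78 encoding steps:
Dictionary: {0: ''}
Step 1: w='' (idx 0), next='a' -> output (0, 'a'), add 'a' as idx 1
Step 2: w='a' (idx 1), next='c' -> output (1, 'c'), add 'ac' as idx 2
Step 3: w='' (idx 0), next='c' -> output (0, 'c'), add 'c' as idx 3
Step 4: w='a' (idx 1), next='a' -> output (1, 'a'), add 'aa' as idx 4
Step 5: w='ac' (idx 2), next='a' -> output (2, 'a'), add 'aca' as idx 5


Encoded: [(0, 'a'), (1, 'c'), (0, 'c'), (1, 'a'), (2, 'a')]


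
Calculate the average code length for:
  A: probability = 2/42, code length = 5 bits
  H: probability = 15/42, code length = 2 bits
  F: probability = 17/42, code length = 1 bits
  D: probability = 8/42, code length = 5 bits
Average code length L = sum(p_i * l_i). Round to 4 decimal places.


Weighted contributions p_i * l_i:
  A: (2/42) * 5 = 10/42
  H: (15/42) * 2 = 30/42
  F: (17/42) * 1 = 17/42
  D: (8/42) * 5 = 40/42
Sum = (10 + 30 + 17 + 40)/42 = 97/42

L = 97/42 = 2.3095 bits/symbol


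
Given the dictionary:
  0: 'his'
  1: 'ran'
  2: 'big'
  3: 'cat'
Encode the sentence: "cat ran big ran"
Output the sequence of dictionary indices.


Look up each word in the dictionary:
  'cat' -> 3
  'ran' -> 1
  'big' -> 2
  'ran' -> 1

Encoded: [3, 1, 2, 1]


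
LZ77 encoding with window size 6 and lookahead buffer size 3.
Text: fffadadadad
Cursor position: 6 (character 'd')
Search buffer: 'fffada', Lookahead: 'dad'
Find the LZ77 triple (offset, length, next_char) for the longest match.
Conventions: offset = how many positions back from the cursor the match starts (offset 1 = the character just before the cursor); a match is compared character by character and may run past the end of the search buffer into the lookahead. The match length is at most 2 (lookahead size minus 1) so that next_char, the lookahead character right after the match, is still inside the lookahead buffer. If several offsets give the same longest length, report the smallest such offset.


Try each offset into the search buffer:
  offset=1 (pos 5, char 'a'): match length 0
  offset=2 (pos 4, char 'd'): match length 2
  offset=3 (pos 3, char 'a'): match length 0
  offset=4 (pos 2, char 'f'): match length 0
  offset=5 (pos 1, char 'f'): match length 0
  offset=6 (pos 0, char 'f'): match length 0
Longest match has length 2 at offset 2.
next_char = character at position 6 + 2 = 8 -> 'd'

Best match: offset=2, length=2 (matching 'da' starting at position 4)
LZ77 triple: (2, 2, 'd')
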